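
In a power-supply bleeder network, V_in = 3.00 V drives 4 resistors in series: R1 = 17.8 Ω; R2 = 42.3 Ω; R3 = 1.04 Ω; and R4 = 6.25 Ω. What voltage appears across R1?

Total series resistance ΣR = 17.8 + 42.3 + 1.04 + 6.25 = 67.39 Ω.
Voltage divider: V = V_in · (17.80 / 67.39) = 3.00 × 0.2641 = 0.7924 V.

V ≈ 0.792 V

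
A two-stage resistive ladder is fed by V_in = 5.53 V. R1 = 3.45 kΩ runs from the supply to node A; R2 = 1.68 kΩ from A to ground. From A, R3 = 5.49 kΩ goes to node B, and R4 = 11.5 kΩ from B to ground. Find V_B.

V_B ≈ 1.15 V

Looking into the second stage from A: R3 + R4 = 16.99 kΩ appears in parallel with R2.
Effective lower resistance at A: R2 ‖ 16.99 = 1.529 kΩ.
V_A = 5.53 × 1.529/(3.45 + 1.529) = 1.698 V.
Stage 2 is unloaded, so V_B = V_A · R4/(R3+R4) = 1.698 × 11.5/16.99 = 1.149 V.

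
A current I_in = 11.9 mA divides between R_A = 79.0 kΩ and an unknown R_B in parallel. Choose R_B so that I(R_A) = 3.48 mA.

R_B ≈ 32.7 kΩ

Two-branch current divider: I_A = I_in · R_B/(R_A + R_B).
With f = 0.2924, R_B = R_A · f/(1−f) = 79.0 × 0.4133 = 32.65 kΩ.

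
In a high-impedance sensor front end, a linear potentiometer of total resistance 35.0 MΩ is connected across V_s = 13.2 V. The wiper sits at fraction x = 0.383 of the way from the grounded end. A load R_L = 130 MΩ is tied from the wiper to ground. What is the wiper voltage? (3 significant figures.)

V_out ≈ 4.75 V

Lower segment x·R_p = 13.41 MΩ; upper segment (1−x)·R_p = 21.59 MΩ.
Lower segment in parallel with the load: 13.41 ‖ 130 = 12.15 MΩ.
Loaded-divider output: V_out = 13.2 × 0.3601 = 4.753 V.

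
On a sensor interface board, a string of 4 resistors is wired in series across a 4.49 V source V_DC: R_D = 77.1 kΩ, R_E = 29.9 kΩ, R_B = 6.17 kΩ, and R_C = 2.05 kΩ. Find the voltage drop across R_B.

ΣR = 77.1 + 29.9 + 6.17 + 2.05 = 115.2 kΩ.
V = V_DC · R/ΣR = 4.49 × 0.05355 = 0.2404 V.

V ≈ 0.240 V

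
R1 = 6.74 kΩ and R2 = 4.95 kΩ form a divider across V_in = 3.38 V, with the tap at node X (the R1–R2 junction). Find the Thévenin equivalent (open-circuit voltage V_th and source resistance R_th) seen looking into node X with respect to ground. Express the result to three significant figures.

V_th ≈ 1.43 V, R_th ≈ 2.85 kΩ

V_th is the unloaded tap voltage: V_in · R2/(R1+R2) = 3.38 × 0.4234 = 1.431 V.
With V_in suppressed (replaced by a short), R_th = R1 ‖ R2 = (6.740 × 4.95)/(6.740 + 4.95) = 2.854 kΩ.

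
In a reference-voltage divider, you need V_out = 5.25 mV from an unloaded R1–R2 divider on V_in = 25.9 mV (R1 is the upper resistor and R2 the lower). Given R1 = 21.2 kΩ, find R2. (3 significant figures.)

The divider ratio is R2/(R1+R2) = 5.25/25.9 = 0.2027.
So R2 = R1 · V_out/(V_in − V_out) = 21.2 × 5.25/(25.9 − 5.25) = 21.2 × 0.2542 = 5.390 kΩ.

R2 ≈ 5.39 kΩ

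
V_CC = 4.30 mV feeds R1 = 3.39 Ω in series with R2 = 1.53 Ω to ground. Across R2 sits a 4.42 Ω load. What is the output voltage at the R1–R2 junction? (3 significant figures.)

The load sits in parallel with R2, giving an effective lower resistance R2' = R2·R_L/(R2+R_L) = 1.137 Ω.
Then V_out = V_CC · R2'/(R1 + R2') = 4.30 × 1.137/4.527 = 1.080 mV.

V_out ≈ 1.08 mV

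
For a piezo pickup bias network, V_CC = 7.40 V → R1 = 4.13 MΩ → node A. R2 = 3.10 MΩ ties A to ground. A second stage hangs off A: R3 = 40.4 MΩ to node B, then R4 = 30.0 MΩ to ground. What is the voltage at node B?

Looking into the second stage from A: R3 + R4 = 70.40 MΩ appears in parallel with R2.
R2 ‖ (R3+R4) = 2.969 MΩ.
So V_A = 7.40 × 0.4182 = 3.095 V.
Stage 2 is unloaded, so V_B = V_A · R4/(R3+R4) = 3.095 × 30.0/70.40 = 1.319 V.

V_B ≈ 1.32 V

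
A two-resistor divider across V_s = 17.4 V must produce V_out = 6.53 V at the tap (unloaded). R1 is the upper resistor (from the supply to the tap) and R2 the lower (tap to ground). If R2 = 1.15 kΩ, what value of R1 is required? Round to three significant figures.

The divider ratio is R2/(R1+R2) = 6.53/17.4 = 0.3753.
Rearranging, R1 = R2·(1−k)/k = 1.15 × 1.665 = 1.914 kΩ.

R1 ≈ 1.91 kΩ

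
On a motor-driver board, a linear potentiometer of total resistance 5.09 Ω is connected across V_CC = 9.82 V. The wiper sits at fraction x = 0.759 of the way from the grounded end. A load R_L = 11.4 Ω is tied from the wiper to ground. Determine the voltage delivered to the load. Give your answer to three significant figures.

V_out ≈ 6.89 V

The pot divides into 1.227 Ω above the wiper and 3.863 Ω below.
R_L loads the lower segment: effective lower R = 2.885 Ω.
Then V_out = V_CC · 2.885/(1.227 + 2.885) = 6.891 V.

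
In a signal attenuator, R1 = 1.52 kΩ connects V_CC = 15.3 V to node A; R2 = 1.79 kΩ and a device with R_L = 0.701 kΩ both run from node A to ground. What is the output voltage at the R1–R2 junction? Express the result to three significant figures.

R2 ‖ R_L = (1.79 × 0.701)/(1.79 + 0.701) = 0.5037 kΩ.
Voltage divider with the loaded lower leg: V_out = 15.3 × 0.5037/(1.52 + 0.5037) = 15.3 × 0.2489 = 3.808 V.

V_out ≈ 3.81 V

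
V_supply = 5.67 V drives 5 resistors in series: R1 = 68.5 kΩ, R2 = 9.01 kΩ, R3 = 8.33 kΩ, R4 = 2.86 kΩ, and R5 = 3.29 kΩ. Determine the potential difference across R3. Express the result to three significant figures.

Total series resistance ΣR = 68.5 + 9.01 + 8.33 + 2.86 + 3.29 = 91.99 kΩ.
Voltage divider: V = V_supply · (8.330 / 91.99) = 5.67 × 0.09055 = 0.5134 V.

V ≈ 0.513 V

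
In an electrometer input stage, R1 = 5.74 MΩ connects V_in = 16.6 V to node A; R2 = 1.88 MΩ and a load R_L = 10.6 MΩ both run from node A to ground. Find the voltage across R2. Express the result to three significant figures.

R2 ‖ R_L = (1.88 × 10.6)/(1.88 + 10.6) = 1.597 MΩ.
Now apply the divider: V_out = 16.6 × 0.2176 = 3.613 V.
(Unloaded it would be 4.10 V; the load pulls it down.)

V_out ≈ 3.61 V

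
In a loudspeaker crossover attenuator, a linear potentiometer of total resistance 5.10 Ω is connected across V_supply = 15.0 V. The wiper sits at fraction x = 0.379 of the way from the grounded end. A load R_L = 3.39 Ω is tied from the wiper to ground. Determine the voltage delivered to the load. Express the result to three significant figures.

V_out ≈ 4.20 V

The pot divides into 3.167 Ω above the wiper and 1.933 Ω below.
R_L loads the lower segment: effective lower R = 1.231 Ω.
Then V_out = V_supply · 1.231/(3.167 + 1.231) = 4.198 V.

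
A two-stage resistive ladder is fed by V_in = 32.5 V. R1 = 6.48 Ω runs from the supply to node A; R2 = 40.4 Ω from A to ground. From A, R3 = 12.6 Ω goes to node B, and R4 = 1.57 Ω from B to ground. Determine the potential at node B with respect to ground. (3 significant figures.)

V_B ≈ 2.23 V

Node A sees R2 in parallel with the series input of stage 2, R3 + R4 = 14.17 Ω.
R2 ‖ (R3+R4) = 10.49 Ω.
So V_A = 32.5 × 0.6182 = 20.09 V.
Then the unloaded second divider: V_B = V_A × R4/(R3+R4) = 20.09 × 0.1108 = 2.226 V.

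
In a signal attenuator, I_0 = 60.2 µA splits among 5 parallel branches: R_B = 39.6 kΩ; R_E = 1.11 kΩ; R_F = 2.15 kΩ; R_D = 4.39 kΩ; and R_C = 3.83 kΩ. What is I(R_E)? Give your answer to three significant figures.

I ≈ 28.8 µA

Total conductance ΣG = 1/39.6 + 1/1.11 + 1/2.15 + 1/4.39 + 1/3.83 = 1.880 (units of 1/kΩ).
By the current-divider rule, I = I_0 · G_k/ΣG = 60.2 × 0.4792 = 28.85 µA.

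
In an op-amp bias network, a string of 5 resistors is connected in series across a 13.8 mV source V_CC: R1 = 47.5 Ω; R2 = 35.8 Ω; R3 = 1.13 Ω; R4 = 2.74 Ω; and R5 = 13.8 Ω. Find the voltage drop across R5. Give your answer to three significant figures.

Series total: ΣR = 47.5 + 35.8 + 1.13 + 2.74 + 13.8 = 101.0 Ω.
V = V_CC · R/ΣR = 13.8 × 0.1367 = 1.886 mV.

V ≈ 1.89 mV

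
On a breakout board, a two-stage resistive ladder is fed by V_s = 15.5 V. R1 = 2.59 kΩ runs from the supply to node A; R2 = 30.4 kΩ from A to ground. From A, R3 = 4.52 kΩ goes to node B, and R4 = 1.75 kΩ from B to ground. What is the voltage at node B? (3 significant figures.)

V_B ≈ 2.89 V

Looking into the second stage from A: R3 + R4 = 6.270 kΩ appears in parallel with R2.
Effective lower resistance at A: R2 ‖ 6.270 = 5.198 kΩ.
V_A = 15.5 × 5.198/(2.59 + 5.198) = 10.35 V.
V_B = V_A × 0.2791 = 2.887 V.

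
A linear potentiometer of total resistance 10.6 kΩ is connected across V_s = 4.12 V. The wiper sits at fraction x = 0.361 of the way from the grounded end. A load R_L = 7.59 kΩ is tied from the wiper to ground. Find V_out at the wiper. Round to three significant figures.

V_out ≈ 1.12 V

Split the track: R_lower = x·R_p = 3.827 kΩ, R_upper = (1−x)·R_p = 6.773 kΩ.
(x·R_p) ‖ R_L = 2.544 kΩ.
Loaded-divider output: V_out = 4.12 × 0.2730 = 1.125 V.
(Unloaded: V_out = x·V_s = 1.49 V.)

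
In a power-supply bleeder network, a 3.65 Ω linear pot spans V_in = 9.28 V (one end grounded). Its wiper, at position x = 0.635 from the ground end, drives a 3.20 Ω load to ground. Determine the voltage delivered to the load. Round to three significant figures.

V_out ≈ 4.66 V

The pot divides into 1.332 Ω above the wiper and 2.318 Ω below.
R_L loads the lower segment: effective lower R = 1.344 Ω.
V_out = 9.28 × 1.344/(1.332 + 1.344) = 4.661 V.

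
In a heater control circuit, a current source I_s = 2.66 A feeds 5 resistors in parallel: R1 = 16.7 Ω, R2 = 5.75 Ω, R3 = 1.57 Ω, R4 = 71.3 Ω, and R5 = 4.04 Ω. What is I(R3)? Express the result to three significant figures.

I ≈ 1.50 A

Conductances: ΣG = 1/16.7 + 1/5.75 + 1/1.57 + 1/71.3 + 1/4.04 = 1.132 (1/Ω).
By the current-divider rule, I = I_s · G_k/ΣG = 2.66 × 0.5625 = 1.496 A.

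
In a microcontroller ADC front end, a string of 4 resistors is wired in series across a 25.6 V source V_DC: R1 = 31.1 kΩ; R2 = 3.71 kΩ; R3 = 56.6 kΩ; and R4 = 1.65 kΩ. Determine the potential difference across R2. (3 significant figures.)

V ≈ 1.02 V

Total series resistance ΣR = 31.1 + 3.71 + 56.6 + 1.65 = 93.06 kΩ.
By the voltage-divider rule, V = 25.6 × 3.710/93.06 = 1.021 V.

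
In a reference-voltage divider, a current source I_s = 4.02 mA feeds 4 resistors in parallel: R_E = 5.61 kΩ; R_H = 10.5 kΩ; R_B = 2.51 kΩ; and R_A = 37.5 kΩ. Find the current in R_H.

Total conductance ΣG = 1/5.61 + 1/10.5 + 1/2.51 + 1/37.5 = 0.6986 (units of 1/kΩ).
R_H takes the fraction G_k/ΣG = 0.09524/0.6986 = 0.1363, so I = 4.02 × 0.1363 = 0.5481 mA.

I ≈ 0.548 mA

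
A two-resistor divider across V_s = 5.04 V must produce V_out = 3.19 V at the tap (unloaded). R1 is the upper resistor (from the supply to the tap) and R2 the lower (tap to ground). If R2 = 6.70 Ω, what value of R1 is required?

V_out/V_s = R2/(R1+R2) = 0.6329.
So R1 = R2 · (V_s/V_out − 1) = 6.70 × (5.04/3.19 − 1) = 6.70 × 0.5799 = 3.886 Ω.

R1 ≈ 3.89 Ω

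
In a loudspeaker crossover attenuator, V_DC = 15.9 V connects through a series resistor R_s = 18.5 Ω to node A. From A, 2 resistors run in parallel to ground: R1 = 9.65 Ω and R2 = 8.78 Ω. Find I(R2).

I ≈ 0.360 A

Equivalent of the parallel group: R_p = 4.597 Ω.
Node voltage V_A = V_DC · R_p/(R_s + R_p) = 15.9 × 0.1990 = 3.165 V.
I(R2) = V_A / R2 = 3.165/8.78 = 0.3604 A.
(Check via current divider: I_total = 0.6884 A; share G_k/ΣG = 0.5236 → same result.)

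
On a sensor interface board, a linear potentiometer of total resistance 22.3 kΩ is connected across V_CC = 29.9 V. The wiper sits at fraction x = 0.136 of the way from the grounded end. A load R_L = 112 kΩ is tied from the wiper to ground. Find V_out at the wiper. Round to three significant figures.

V_out ≈ 3.97 V

Lower segment x·R_p = 3.033 kΩ; upper segment (1−x)·R_p = 19.27 kΩ.
R_L loads the lower segment: effective lower R = 2.953 kΩ.
Loaded-divider output: V_out = 29.9 × 0.1329 = 3.973 V.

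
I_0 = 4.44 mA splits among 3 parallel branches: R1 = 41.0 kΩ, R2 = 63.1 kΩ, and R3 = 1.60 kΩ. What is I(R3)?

ΣG = 1/41.0 + 1/63.1 + 1/1.60 = 0.6652.
R3 takes the fraction G_k/ΣG = 0.6250/0.6652 = 0.9395, so I = 4.44 × 0.9395 = 4.171 mA.

I ≈ 4.17 mA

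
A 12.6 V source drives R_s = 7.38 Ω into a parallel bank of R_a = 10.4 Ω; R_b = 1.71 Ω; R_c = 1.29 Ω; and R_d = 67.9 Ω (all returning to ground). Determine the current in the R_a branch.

I ≈ 0.102 A

Parallel bank: R_p = 1/(1/10.4 + 1/1.71 + 1/1.29 + 1/67.9) = 0.6799 Ω.
V_A = 12.6 × 0.6799/8.060 = 1.063 V.
Branch current I = V_A/R_a = 1.063/10.4 = 0.1022 A.
(Check via current divider: I_total = 1.563 A; share G_k/ΣG = 0.06537 → same result.)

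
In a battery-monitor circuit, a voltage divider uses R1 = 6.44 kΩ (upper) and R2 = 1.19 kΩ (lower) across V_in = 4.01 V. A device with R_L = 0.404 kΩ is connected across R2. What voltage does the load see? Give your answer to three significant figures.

The load sits in parallel with R2, giving an effective lower resistance R2' = R2·R_L/(R2+R_L) = 0.3016 kΩ.
Now apply the divider: V_out = 4.01 × 0.04474 = 0.1794 V.

V_out ≈ 0.179 V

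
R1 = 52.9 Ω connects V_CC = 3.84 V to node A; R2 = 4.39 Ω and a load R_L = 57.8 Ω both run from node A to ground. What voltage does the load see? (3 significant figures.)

V_out ≈ 0.275 V

First combine the lower leg with the load: R2 ‖ R_L = 4.080 Ω.
Now apply the divider: V_out = 3.84 × 0.07161 = 0.2750 V.
(Unloaded it would be 0.294 V; the load pulls it down.)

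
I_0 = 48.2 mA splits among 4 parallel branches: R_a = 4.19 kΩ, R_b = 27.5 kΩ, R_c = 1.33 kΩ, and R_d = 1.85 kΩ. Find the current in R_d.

ΣG = 1/4.19 + 1/27.5 + 1/1.33 + 1/1.85 = 1.567.
R_d takes the fraction G_k/ΣG = 0.5405/1.567 = 0.3449, so I = 48.2 × 0.3449 = 16.62 mA.

I ≈ 16.6 mA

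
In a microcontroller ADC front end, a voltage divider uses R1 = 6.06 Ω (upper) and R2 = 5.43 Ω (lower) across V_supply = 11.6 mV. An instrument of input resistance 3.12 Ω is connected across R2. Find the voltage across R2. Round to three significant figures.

V_out ≈ 2.86 mV

First combine the lower leg with the load: R2 ‖ R_L = 1.981 Ω.
Now apply the divider: V_out = 11.6 × 0.2464 = 2.858 mV.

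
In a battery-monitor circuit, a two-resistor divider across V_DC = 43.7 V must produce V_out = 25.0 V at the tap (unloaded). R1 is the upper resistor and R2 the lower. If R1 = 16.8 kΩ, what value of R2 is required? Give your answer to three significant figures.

V_out/V_DC = R2/(R1+R2) = 0.5721.
Rearranging, R2 = R1·k/(1−k) = 16.8 × 1.337 = 22.46 kΩ.

R2 ≈ 22.5 kΩ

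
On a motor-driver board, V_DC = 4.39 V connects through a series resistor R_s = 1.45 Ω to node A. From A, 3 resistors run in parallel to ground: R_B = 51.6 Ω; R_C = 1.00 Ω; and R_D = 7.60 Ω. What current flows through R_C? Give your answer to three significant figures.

Combine the parallel branches: R_p = (1/51.6 + 1/1.00 + 1/7.60)⁻¹ = 0.8688 Ω.
Node voltage V_A = V_DC · R_p/(R_s + R_p) = 4.39 × 0.3747 = 1.645 V.
Branch current I = V_A/R_C = 1.645/1.00 = 1.645 A.
(Check via current divider: I_total = 1.893 A; share G_k/ΣG = 0.8688 → same result.)

I ≈ 1.64 A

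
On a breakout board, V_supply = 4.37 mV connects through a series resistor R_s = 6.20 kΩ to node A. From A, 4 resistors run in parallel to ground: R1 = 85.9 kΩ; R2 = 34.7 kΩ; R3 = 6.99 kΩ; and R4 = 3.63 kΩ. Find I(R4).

Parallel bank: R_p = 1/(1/85.9 + 1/34.7 + 1/6.99 + 1/3.63) = 2.179 kΩ.
Node voltage V_A = V_supply · R_p/(R_s + R_p) = 4.37 × 0.2600 = 1.136 mV.
I(R4) = V_A / R4 = 1.136/3.63 = 0.3130 µA.
(Check via current divider: I_total = 0.5216 µA; share G_k/ΣG = 0.6002 → same result.)

I ≈ 0.313 µA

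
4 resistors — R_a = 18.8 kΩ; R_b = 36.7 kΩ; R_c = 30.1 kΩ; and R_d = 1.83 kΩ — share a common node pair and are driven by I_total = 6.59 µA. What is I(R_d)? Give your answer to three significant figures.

Total conductance ΣG = 1/18.8 + 1/36.7 + 1/30.1 + 1/1.83 = 0.6601 (units of 1/kΩ).
R_d takes the fraction G_k/ΣG = 0.5464/0.6601 = 0.8278, so I = 6.59 × 0.8278 = 5.455 µA.

I ≈ 5.46 µA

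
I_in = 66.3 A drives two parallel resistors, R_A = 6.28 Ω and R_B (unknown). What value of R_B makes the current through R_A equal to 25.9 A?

Two-branch current divider: I_A = I_in · R_B/(R_A + R_B).
With f = 0.3906, R_B = R_A · f/(1−f) = 6.28 × 0.6411 = 4.026 Ω.

R_B ≈ 4.03 Ω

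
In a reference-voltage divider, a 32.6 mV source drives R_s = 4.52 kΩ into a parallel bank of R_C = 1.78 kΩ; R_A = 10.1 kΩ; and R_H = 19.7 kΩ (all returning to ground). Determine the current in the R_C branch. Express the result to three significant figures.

I ≈ 4.34 µA

Parallel bank: R_p = 1/(1/1.78 + 1/10.1 + 1/19.7) = 1.405 kΩ.
V_A = 32.6 × 1.405/5.925 = 7.732 mV.
I(R_C) = V_A / R_C = 7.732/1.78 = 4.344 µA.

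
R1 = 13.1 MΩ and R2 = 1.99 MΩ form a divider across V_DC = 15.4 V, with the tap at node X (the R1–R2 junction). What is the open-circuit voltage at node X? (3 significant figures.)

V_th ≈ 2.03 V

Open-circuit (no load on X): V_th = V_DC · R2/(R1 + R2) = 15.4 × 1.99/(13.10 + 1.99) = 2.031 V.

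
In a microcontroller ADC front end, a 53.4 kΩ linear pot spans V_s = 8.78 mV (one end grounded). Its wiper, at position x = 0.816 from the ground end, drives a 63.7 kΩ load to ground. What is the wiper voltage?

V_out ≈ 6.36 mV

Lower segment x·R_p = 43.57 kΩ; upper segment (1−x)·R_p = 9.826 kΩ.
(x·R_p) ‖ R_L = 25.87 kΩ.
V_out = 8.78 × 25.87/(9.826 + 25.87) = 6.364 mV.
(Unloaded: V_out = x·V_s = 7.16 mV.)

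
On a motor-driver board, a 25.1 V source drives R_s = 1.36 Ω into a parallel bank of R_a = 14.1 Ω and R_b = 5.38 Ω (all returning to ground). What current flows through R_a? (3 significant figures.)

Equivalent of the parallel group: R_p = 3.894 Ω.
V_A by voltage divider: V_A = 25.1 × 3.894/(1.36 + 3.894) = 18.60 V.
I(R_a) = V_A / R_a = 18.60/14.1 = 1.319 A.

I ≈ 1.32 A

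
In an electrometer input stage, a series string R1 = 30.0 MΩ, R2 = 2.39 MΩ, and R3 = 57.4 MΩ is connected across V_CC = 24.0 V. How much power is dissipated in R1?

ΣR = 89.79 MΩ → I = 24.0/89.79 = 0.2673 µA.
V(R1) = I·R = 8.019 V; P = V·I = 8.019 × 0.2673 = 2.143 µW.

P ≈ 2.14 µW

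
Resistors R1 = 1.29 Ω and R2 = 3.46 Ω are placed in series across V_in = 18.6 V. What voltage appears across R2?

ΣR = 1.29 + 3.46 = 4.750 Ω.
V = V_in · R/ΣR = 18.6 × 0.7284 = 13.55 V.

V ≈ 13.5 V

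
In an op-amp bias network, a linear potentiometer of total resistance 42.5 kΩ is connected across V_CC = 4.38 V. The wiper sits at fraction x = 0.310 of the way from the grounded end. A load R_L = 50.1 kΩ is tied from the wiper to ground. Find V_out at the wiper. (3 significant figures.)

Split the track: R_lower = x·R_p = 13.18 kΩ, R_upper = (1−x)·R_p = 29.32 kΩ.
Lower segment in parallel with the load: 13.18 ‖ 50.1 = 10.43 kΩ.
Loaded-divider output: V_out = 4.38 × 0.2624 = 1.149 V.

V_out ≈ 1.15 V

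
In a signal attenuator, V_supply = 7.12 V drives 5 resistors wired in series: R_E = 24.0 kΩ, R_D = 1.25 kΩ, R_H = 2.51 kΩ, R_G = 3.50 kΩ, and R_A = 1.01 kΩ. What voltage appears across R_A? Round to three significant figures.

V ≈ 0.223 V

Total series resistance ΣR = 24.0 + 1.25 + 2.51 + 3.50 + 1.01 = 32.27 kΩ.
Voltage divider: V = V_supply · (1.010 / 32.27) = 7.12 × 0.03130 = 0.2228 V.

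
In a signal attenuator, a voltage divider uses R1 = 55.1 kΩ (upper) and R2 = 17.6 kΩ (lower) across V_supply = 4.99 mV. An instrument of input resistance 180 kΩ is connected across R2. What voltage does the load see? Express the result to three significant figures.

First combine the lower leg with the load: R2 ‖ R_L = 16.03 kΩ.
Then V_out = V_supply · R2'/(R1 + R2') = 4.99 × 16.03/71.13 = 1.125 mV.

V_out ≈ 1.12 mV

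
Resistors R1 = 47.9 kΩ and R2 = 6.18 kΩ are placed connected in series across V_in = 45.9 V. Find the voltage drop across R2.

V ≈ 5.25 V

Total series resistance ΣR = 47.9 + 6.18 = 54.08 kΩ.
By the voltage-divider rule, V = 45.9 × 6.180/54.08 = 5.245 V.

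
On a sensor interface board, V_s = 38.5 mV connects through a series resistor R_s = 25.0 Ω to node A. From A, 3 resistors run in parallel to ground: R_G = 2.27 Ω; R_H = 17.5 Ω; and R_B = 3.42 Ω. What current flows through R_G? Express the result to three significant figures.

I ≈ 0.817 mA

Equivalent of the parallel group: R_p = 1.266 Ω.
V_A by voltage divider: V_A = 38.5 × 1.266/(25.0 + 1.266) = 1.855 mV.
Branch current I = V_A/R_G = 1.855/2.27 = 0.8173 mA.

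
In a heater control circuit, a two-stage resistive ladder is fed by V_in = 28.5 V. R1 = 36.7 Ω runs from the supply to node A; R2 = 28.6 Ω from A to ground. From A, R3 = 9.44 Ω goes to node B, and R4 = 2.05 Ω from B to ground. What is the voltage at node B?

V_B ≈ 0.928 V

Looking into the second stage from A: R3 + R4 = 11.49 Ω appears in parallel with R2.
R2 ‖ (R3+R4) = 8.197 Ω.
First divider: V_A = V_in · 8.197/(36.7 + 8.197) = 5.203 V.
V_B = V_A × 0.1784 = 0.9284 V.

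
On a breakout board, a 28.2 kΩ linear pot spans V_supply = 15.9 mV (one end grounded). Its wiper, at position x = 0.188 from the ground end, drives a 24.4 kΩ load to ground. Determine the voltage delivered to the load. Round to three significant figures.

V_out ≈ 2.54 mV

Lower segment x·R_p = 5.302 kΩ; upper segment (1−x)·R_p = 22.90 kΩ.
R_L loads the lower segment: effective lower R = 4.355 kΩ.
V_out = 15.9 × 4.355/(22.90 + 4.355) = 2.541 mV.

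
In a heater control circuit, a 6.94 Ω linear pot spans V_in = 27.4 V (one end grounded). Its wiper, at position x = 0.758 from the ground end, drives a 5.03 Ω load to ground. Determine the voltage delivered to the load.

Split the track: R_lower = x·R_p = 5.261 Ω, R_upper = (1−x)·R_p = 1.679 Ω.
Lower segment in parallel with the load: 5.261 ‖ 5.03 = 2.571 Ω.
Loaded-divider output: V_out = 27.4 × 0.6049 = 16.57 V.

V_out ≈ 16.6 V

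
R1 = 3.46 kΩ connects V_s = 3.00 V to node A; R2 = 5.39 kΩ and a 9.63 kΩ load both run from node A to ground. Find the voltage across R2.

R2 ‖ R_L = (5.39 × 9.63)/(5.39 + 9.63) = 3.456 kΩ.
Then V_out = V_s · R2'/(R1 + R2') = 3.00 × 3.456/6.916 = 1.499 V.
(Unloaded it would be 1.83 V; the load pulls it down.)

V_out ≈ 1.50 V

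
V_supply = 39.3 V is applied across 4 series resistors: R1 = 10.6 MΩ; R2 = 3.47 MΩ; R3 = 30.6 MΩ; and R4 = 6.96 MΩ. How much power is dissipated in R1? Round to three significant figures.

P ≈ 6.14 µW

Series current I = V_supply/ΣR = 39.3/51.63 = 0.7612 µA.
V(R1) = I·R = 8.069 V; P = V·I = 8.069 × 0.7612 = 6.142 µW.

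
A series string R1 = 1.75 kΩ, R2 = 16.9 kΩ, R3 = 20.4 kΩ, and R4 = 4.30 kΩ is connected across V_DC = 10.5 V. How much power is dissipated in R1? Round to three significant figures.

Series current I = V_DC/ΣR = 10.5/43.35 = 0.2422 mA.
P = I²R = 0.05867 × 1.75 = 0.1027 mW.

P ≈ 0.103 mW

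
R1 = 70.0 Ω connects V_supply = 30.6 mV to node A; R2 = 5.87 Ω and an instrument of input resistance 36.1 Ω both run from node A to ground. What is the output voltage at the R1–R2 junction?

R2 ‖ R_L = (5.87 × 36.1)/(5.87 + 36.1) = 5.049 Ω.
Now apply the divider: V_out = 30.6 × 0.06728 = 2.059 mV.
(Unloaded it would be 2.37 mV; the load pulls it down.)

V_out ≈ 2.06 mV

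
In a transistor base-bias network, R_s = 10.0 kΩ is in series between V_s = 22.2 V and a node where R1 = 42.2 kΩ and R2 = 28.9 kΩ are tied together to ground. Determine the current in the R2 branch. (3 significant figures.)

I ≈ 0.485 mA

Parallel bank: R_p = 1/(1/42.2 + 1/28.9) = 17.15 kΩ.
V_A by voltage divider: V_A = 22.2 × 17.15/(10.0 + 17.15) = 14.02 V.
Branch current I = V_A/R2 = 14.02/28.9 = 0.4853 mA.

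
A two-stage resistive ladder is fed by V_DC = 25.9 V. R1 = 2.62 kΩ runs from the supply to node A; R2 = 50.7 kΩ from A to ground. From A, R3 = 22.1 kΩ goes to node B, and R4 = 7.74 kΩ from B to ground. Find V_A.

V_A ≈ 22.7 V

Looking into the second stage from A: R3 + R4 = 29.84 kΩ appears in parallel with R2.
Effective lower resistance at A: R2 ‖ 29.84 = 18.78 kΩ.
So V_A = 25.9 × 0.8776 = 22.73 V.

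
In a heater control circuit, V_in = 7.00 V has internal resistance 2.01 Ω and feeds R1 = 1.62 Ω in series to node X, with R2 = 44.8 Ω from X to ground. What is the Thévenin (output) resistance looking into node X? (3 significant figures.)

R1' = 2.01 + 1.62 = 3.630 Ω (source resistance + R1).
Zeroing V_in shorts the top of R1' to ground, so R_th = R1' ‖ R2 = 3.358 Ω.

R_th ≈ 3.36 Ω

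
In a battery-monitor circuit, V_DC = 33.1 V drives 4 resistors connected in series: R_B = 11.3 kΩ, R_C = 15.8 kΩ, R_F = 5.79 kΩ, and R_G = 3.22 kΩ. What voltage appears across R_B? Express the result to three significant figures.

Total series resistance ΣR = 11.3 + 15.8 + 5.79 + 3.22 = 36.11 kΩ.
V = V_DC · R/ΣR = 33.1 × 0.3129 = 10.36 V.

V ≈ 10.4 V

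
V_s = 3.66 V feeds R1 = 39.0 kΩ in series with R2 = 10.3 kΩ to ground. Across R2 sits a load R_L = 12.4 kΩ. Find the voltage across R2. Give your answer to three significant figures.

First combine the lower leg with the load: R2 ‖ R_L = 5.626 kΩ.
Then V_out = V_s · R2'/(R1 + R2') = 3.66 × 5.626/44.63 = 0.4614 V.
(Unloaded it would be 0.765 V; the load pulls it down.)

V_out ≈ 0.461 V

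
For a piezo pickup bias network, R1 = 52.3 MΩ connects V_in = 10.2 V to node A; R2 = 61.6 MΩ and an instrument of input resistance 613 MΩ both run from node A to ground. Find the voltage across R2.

V_out ≈ 5.27 V

The load sits in parallel with R2, giving an effective lower resistance R2' = R2·R_L/(R2+R_L) = 55.98 MΩ.
Then V_out = V_in · R2'/(R1 + R2') = 10.2 × 55.98/108.3 = 5.273 V.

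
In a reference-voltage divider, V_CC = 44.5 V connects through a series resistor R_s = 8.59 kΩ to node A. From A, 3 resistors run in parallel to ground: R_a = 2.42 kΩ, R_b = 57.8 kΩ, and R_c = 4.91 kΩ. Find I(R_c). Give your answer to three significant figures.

Equivalent of the parallel group: R_p = 1.577 kΩ.
V_A = 44.5 × 1.577/10.17 = 6.902 V.
Branch current I = V_A/R_c = 6.902/4.91 = 1.406 mA.

I ≈ 1.41 mA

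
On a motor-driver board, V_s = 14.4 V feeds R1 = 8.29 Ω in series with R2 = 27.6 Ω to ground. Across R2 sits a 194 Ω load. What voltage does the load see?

V_out ≈ 10.7 V

R2 ‖ R_L = (27.6 × 194)/(27.6 + 194) = 24.16 Ω.
Voltage divider with the loaded lower leg: V_out = 14.4 × 24.16/(8.29 + 24.16) = 14.4 × 0.7445 = 10.72 V.
(Unloaded it would be 11.1 V; the load pulls it down.)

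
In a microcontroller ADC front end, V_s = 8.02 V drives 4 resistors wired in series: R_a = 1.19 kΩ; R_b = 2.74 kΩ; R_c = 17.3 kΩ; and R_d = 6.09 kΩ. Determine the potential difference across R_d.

V ≈ 1.79 V

Total series resistance ΣR = 1.19 + 2.74 + 17.3 + 6.09 = 27.32 kΩ.
By the voltage-divider rule, V = 8.02 × 6.090/27.32 = 1.788 V.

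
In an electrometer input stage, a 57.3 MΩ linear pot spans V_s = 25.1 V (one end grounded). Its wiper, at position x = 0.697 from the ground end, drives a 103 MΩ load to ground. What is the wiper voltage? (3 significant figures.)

The pot divides into 17.36 MΩ above the wiper and 39.94 MΩ below.
Lower segment in parallel with the load: 39.94 ‖ 103 = 28.78 MΩ.
Then V_out = V_s · 28.78/(17.36 + 28.78) = 15.66 V.

V_out ≈ 15.7 V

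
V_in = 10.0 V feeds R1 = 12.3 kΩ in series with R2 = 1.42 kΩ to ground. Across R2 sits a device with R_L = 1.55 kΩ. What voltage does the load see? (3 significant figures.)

R2 ‖ R_L = (1.42 × 1.55)/(1.42 + 1.55) = 0.7411 kΩ.
Then V_out = V_in · R2'/(R1 + R2') = 10.0 × 0.7411/13.04 = 0.5683 V.
(Unloaded it would be 1.03 V; the load pulls it down.)

V_out ≈ 0.568 V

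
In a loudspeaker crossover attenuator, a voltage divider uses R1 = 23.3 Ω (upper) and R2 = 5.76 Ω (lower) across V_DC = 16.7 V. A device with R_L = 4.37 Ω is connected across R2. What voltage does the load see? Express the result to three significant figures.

The load sits in parallel with R2, giving an effective lower resistance R2' = R2·R_L/(R2+R_L) = 2.485 Ω.
Now apply the divider: V_out = 16.7 × 0.09637 = 1.609 V.

V_out ≈ 1.61 V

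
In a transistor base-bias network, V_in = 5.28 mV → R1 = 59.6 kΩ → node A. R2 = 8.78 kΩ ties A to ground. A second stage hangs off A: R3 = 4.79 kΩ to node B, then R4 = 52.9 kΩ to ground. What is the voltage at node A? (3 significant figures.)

V_A ≈ 0.599 mV

Looking into the second stage from A: R3 + R4 = 57.69 kΩ appears in parallel with R2.
R2 ‖ (R3+R4) = 7.620 kΩ.
So V_A = 5.28 × 0.1134 = 0.5986 mV.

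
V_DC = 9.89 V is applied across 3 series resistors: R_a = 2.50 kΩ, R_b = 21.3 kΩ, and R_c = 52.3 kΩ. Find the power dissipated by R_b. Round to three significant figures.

Series current I = V_DC/ΣR = 9.89/76.10 = 0.1300 mA.
P = I²R = 0.01689 × 21.3 = 0.3598 mW.

P ≈ 0.360 mW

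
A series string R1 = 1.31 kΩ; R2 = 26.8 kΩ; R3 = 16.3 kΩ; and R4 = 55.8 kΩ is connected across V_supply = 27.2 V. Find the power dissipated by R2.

P ≈ 1.97 mW

Series current I = V_supply/ΣR = 27.2/100.2 = 0.2714 mA.
P(R2) = I²·R2 = (0.2714)² × 26.8 = 1.974 mW.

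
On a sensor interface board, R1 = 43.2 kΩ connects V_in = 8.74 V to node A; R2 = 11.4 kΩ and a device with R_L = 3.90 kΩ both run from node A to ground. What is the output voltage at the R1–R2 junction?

First combine the lower leg with the load: R2 ‖ R_L = 2.906 kΩ.
Now apply the divider: V_out = 8.74 × 0.06303 = 0.5508 V.
(Unloaded it would be 1.82 V; the load pulls it down.)

V_out ≈ 0.551 V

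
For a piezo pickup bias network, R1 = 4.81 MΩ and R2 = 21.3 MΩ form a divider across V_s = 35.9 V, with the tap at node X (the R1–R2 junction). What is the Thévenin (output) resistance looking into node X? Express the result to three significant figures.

Looking into X with the source shorted: R_th = R1·R2/(R1+R2) = 4.810 × 21.3/26.11 = 3.924 MΩ.

R_th ≈ 3.92 MΩ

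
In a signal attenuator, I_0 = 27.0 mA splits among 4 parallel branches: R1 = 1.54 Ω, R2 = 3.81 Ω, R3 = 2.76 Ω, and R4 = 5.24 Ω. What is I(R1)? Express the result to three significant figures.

Conductances: ΣG = 1/1.54 + 1/3.81 + 1/2.76 + 1/5.24 = 1.465 (1/Ω).
By the current-divider rule, I = I_0 · G_k/ΣG = 27.0 × 0.4432 = 11.97 mA.

I ≈ 12.0 mA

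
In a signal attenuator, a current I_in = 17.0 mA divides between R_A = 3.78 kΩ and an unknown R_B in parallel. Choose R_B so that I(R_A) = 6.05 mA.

In a two-way split, I_A/I_in = R_B/(R_A + R_B).
With f = 0.3559, R_B = R_A · f/(1−f) = 3.78 × 0.5525 = 2.088 kΩ.

R_B ≈ 2.09 kΩ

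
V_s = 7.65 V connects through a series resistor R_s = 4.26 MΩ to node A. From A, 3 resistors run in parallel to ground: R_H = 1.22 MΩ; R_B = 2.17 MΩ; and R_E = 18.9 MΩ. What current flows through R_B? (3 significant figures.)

I ≈ 0.528 µA

Equivalent of the parallel group: R_p = 0.7500 MΩ.
Node voltage V_A = V_s · R_p/(R_s + R_p) = 7.65 × 0.1497 = 1.145 V.
Branch current I = V_A/R_B = 1.145/2.17 = 0.5277 µA.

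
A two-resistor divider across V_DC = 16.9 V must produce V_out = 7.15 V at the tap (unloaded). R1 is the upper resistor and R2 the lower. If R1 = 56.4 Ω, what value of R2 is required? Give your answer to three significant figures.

Required fraction k = V_out/V_DC = 0.4231.
R2 = R1 · 0.4231/(1 − 0.4231) = 41.36 Ω.

R2 ≈ 41.4 Ω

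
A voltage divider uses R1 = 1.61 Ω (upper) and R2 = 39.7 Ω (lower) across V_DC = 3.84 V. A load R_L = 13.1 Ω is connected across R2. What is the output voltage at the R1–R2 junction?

V_out ≈ 3.30 V

First combine the lower leg with the load: R2 ‖ R_L = 9.850 Ω.
Now apply the divider: V_out = 3.84 × 0.8595 = 3.301 V.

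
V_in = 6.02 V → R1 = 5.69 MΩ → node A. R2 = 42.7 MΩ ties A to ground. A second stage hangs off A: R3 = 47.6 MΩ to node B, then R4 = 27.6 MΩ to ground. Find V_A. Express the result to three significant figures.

V_A ≈ 4.98 V

Node A sees R2 in parallel with the series input of stage 2, R3 + R4 = 75.20 MΩ.
R2 ‖ (R3+R4) = 27.24 MΩ.
First divider: V_A = V_in · 27.24/(5.69 + 27.24) = 4.980 V.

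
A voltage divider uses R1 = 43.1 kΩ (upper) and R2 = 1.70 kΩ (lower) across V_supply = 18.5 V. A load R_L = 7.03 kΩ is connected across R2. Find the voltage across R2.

The load sits in parallel with R2, giving an effective lower resistance R2' = R2·R_L/(R2+R_L) = 1.369 kΩ.
Voltage divider with the loaded lower leg: V_out = 18.5 × 1.369/(43.1 + 1.369) = 18.5 × 0.03078 = 0.5695 V.

V_out ≈ 0.570 V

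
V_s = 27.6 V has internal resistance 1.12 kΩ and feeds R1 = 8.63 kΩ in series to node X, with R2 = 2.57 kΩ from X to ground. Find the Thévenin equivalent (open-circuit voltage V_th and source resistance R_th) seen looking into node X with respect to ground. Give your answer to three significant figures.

R1' = 1.12 + 8.63 = 9.750 kΩ (source resistance + R1).
Open-circuit (no load on X): V_th = V_s · R2/(R1' + R2) = 27.6 × 2.57/(9.750 + 2.57) = 5.757 V.
With V_s suppressed (replaced by a short), R_th = R1' ‖ R2 = (9.750 × 2.57)/(9.750 + 2.57) = 2.034 kΩ.

V_th ≈ 5.76 V, R_th ≈ 2.03 kΩ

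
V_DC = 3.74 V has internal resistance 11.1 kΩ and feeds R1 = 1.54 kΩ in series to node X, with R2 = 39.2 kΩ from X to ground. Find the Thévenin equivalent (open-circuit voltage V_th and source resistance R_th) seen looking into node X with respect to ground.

R1' = 11.1 + 1.54 = 12.64 kΩ (source resistance + R1).
With X open, the divider is unloaded: V_th = 3.74 × 39.2/51.84 = 2.828 V.
Looking into X with the source shorted: R_th = R1'·R2/(R1'+R2) = 12.64 × 39.2/51.84 = 9.558 kΩ.

V_th ≈ 2.83 V, R_th ≈ 9.56 kΩ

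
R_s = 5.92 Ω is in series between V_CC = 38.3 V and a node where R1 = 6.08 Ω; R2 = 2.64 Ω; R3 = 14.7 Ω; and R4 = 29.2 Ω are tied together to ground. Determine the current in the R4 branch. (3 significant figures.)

I ≈ 0.272 A

Equivalent of the parallel group: R_p = 1.549 Ω.
V_A by voltage divider: V_A = 38.3 × 1.549/(5.92 + 1.549) = 7.943 V.
Branch current I = V_A/R4 = 7.943/29.2 = 0.2720 A.
(Check via current divider: I_total = 5.128 A; share G_k/ΣG = 0.05305 → same result.)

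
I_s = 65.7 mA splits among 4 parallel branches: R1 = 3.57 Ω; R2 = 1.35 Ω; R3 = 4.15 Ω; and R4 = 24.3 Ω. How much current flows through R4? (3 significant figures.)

ΣG = 1/3.57 + 1/1.35 + 1/4.15 + 1/24.3 = 1.303.
By the current-divider rule, I = I_s · G_k/ΣG = 65.7 × 0.03158 = 2.075 mA.

I ≈ 2.08 mA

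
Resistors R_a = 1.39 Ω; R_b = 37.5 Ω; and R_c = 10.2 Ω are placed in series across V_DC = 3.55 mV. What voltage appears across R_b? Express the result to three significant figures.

Total series resistance ΣR = 1.39 + 37.5 + 10.2 = 49.09 Ω.
By the voltage-divider rule, V = 3.55 × 37.50/49.09 = 2.712 mV.

V ≈ 2.71 mV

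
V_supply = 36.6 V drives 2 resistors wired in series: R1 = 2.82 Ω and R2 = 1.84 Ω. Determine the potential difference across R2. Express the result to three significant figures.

Series total: ΣR = 2.82 + 1.84 = 4.660 Ω.
Voltage divider: V = V_supply · (1.840 / 4.660) = 36.6 × 0.3948 = 14.45 V.

V ≈ 14.5 V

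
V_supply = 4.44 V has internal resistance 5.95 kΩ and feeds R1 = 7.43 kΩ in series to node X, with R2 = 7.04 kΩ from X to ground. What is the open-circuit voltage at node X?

V_th ≈ 1.53 V

R1' = 5.95 + 7.43 = 13.38 kΩ (source resistance + R1).
Open-circuit (no load on X): V_th = V_supply · R2/(R1' + R2) = 4.44 × 7.04/(13.38 + 7.04) = 1.531 V.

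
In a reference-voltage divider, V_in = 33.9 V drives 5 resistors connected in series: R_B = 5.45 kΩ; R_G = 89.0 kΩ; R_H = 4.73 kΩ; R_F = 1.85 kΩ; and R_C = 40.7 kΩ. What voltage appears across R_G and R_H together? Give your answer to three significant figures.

ΣR = 5.45 + 89.0 + 4.73 + 1.85 + 40.7 = 141.7 kΩ.
R_{R_G..R_H} = 89.0 + 4.73 = 93.73 kΩ.
V = V_in · R/ΣR = 33.9 × 0.6613 = 22.42 V.

V ≈ 22.4 V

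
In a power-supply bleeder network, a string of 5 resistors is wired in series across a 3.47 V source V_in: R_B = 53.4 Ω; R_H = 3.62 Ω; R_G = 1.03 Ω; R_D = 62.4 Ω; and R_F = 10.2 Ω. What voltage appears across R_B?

V ≈ 1.42 V

Total series resistance ΣR = 53.4 + 3.62 + 1.03 + 62.4 + 10.2 = 130.7 Ω.
Voltage divider: V = V_in · (53.40 / 130.7) = 3.47 × 0.4087 = 1.418 V.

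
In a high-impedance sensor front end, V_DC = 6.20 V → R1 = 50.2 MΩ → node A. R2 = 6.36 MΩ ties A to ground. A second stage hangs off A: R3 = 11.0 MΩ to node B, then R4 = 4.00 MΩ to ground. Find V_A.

The second stage (R3 + R4 = 15.00 MΩ) loads node A in parallel with R2.
Effective lower resistance at A: R2 ‖ 15.00 = 4.466 MΩ.
So V_A = 6.20 × 0.08170 = 0.5065 V.

V_A ≈ 0.507 V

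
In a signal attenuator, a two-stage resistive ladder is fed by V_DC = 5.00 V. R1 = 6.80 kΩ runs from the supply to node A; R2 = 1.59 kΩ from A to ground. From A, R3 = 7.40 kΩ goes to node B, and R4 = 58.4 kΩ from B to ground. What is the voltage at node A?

V_A ≈ 0.929 V

The second stage (R3 + R4 = 65.80 kΩ) loads node A in parallel with R2.
R2 ‖ (R3+R4) = 1.552 kΩ.
First divider: V_A = V_DC · 1.552/(6.80 + 1.552) = 0.9294 V.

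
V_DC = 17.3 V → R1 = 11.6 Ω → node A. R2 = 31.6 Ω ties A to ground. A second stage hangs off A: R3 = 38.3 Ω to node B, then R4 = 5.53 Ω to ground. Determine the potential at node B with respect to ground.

Looking into the second stage from A: R3 + R4 = 43.83 Ω appears in parallel with R2.
Effective lower resistance at A: R2 ‖ 43.83 = 18.36 Ω.
First divider: V_A = V_DC · 18.36/(11.6 + 18.36) = 10.60 V.
V_B = V_A × 0.1262 = 1.338 V.

V_B ≈ 1.34 V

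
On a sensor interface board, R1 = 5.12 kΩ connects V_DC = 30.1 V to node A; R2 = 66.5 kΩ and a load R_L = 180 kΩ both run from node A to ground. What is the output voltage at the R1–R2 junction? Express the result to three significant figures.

V_out ≈ 27.2 V

R2 ‖ R_L = (66.5 × 180)/(66.5 + 180) = 48.56 kΩ.
Now apply the divider: V_out = 30.1 × 0.9046 = 27.23 V.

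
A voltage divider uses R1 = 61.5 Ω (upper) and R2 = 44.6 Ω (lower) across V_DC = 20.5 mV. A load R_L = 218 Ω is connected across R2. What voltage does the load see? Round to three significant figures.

First combine the lower leg with the load: R2 ‖ R_L = 37.03 Ω.
Now apply the divider: V_out = 20.5 × 0.3758 = 7.704 mV.

V_out ≈ 7.70 mV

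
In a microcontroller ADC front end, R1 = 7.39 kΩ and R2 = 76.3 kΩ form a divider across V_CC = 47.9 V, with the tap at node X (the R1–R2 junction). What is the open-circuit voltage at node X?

V_th ≈ 43.7 V

With X open, the divider is unloaded: V_th = 47.9 × 76.3/83.69 = 43.67 V.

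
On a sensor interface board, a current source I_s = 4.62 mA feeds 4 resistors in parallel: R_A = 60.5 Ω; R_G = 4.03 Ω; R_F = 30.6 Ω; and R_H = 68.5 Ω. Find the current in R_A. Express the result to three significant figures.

Conductances: ΣG = 1/60.5 + 1/4.03 + 1/30.6 + 1/68.5 = 0.3119 (1/Ω).
By the current-divider rule, I = I_s · G_k/ΣG = 4.62 × 0.05299 = 0.2448 mA.

I ≈ 0.245 mA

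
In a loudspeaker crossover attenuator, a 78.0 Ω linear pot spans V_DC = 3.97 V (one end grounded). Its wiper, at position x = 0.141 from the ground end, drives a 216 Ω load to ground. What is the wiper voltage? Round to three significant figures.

V_out ≈ 0.536 V

Split the track: R_lower = x·R_p = 11.00 Ω, R_upper = (1−x)·R_p = 67.00 Ω.
R_L loads the lower segment: effective lower R = 10.47 Ω.
V_out = 3.97 × 10.47/(67.00 + 10.47) = 0.5363 V.
(Unloaded: V_out = x·V_DC = 0.560 V.)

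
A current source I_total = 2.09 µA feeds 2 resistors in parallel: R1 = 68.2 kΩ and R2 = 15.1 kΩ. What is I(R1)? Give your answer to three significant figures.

I ≈ 0.379 µA

For two parallel branches, I_k = I_total · (other R)/(sum of R).
So I = 2.09 × 15.1/83.30 = 0.3789 µA.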